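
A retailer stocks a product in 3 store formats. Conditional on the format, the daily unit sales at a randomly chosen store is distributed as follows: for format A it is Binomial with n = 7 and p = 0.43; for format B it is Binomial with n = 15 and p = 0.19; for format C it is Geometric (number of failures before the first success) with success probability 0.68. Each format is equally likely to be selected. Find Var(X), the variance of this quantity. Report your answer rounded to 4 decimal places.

Per component, A: μ=3.01, E[X²]=10.7758; B: μ=2.85, E[X²]=10.431; C: μ=0.470588, E[X²]=0.913495.
E[X] = 0.333333·3.01 + 0.333333·2.85 + 0.333333·0.470588 = 2.1102.
E[X²] = 0.333333·10.7758 + 0.333333·10.431 + 0.333333·0.913495 = 7.37343.
Var(X) = E[X²] − (E[X])² = 7.37343 − 4.45293 = 2.9205.

2.9205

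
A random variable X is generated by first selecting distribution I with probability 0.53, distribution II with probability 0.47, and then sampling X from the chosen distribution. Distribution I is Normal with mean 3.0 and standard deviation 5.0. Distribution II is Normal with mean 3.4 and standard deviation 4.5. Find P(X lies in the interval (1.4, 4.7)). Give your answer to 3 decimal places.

Conditional on each component, P(1.4 < X < 4.7): I: 0.258588; II: 0.285306.
By total probability, P(1.4 < X < 4.7) = 0.53·0.258588 + 0.47·0.285306 = 0.271145.

0.271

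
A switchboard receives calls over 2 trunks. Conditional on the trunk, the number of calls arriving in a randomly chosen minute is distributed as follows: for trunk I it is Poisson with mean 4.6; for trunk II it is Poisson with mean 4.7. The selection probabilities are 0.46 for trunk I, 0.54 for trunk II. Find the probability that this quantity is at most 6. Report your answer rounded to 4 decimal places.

0.8108

Conditional on each trunk, P(X ≤ 6): I: 0.818029; II: 0.804605.
By total probability, P(X ≤ 6) = 0.46·0.818029 + 0.54·0.804605 = 0.81078.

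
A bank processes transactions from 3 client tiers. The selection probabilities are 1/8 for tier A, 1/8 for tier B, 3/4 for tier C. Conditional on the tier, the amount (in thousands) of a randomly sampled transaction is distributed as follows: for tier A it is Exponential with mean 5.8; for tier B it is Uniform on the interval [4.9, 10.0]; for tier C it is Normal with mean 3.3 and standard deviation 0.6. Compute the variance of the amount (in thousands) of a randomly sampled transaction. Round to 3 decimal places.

6.989

Per component, A: μ=5.8, E[X²]=67.28; B: μ=7.45, E[X²]=57.67; C: μ=3.3, E[X²]=11.25.
E[X] = 0.125·5.8 + 0.125·7.45 + 0.75·3.3 = 4.13125.
E[X²] = 0.125·67.28 + 0.125·57.67 + 0.75·11.25 = 24.0562.
Var(X) = E[X²] − (E[X])² = 24.0562 − 17.0672 = 6.98902.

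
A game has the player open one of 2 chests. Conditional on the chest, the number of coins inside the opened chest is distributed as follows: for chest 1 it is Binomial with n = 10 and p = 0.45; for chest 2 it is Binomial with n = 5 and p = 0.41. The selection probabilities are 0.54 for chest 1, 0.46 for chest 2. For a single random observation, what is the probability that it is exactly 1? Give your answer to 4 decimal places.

Conditional on each chest, P(X = 1): 1: 0.0207241; 2: 0.248406.
By total probability, P(X = 1) = 0.54·0.0207241 + 0.46·0.248406 = 0.125458.

0.1255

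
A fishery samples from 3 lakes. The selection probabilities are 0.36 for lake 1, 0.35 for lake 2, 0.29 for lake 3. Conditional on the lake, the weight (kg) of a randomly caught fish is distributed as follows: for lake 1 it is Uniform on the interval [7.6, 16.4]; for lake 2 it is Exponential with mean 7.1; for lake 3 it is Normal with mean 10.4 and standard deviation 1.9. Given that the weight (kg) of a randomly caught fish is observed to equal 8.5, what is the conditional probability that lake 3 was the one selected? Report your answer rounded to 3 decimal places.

Likelihoods f(8.5 | ·): 1: 0.113636; 2: 0.0425414; 3: 0.127353.
Posterior ∝ prior × likelihood. Numerator for 3: 0.29·0.127353 = 0.0369324.
Normalizing constant: 0.36·0.113636 + 0.35·0.0425414 + 0.29·0.127353 = 0.0927309.
P(3 | observation) = 0.0369324 / 0.0927309 = 0.398275.

0.398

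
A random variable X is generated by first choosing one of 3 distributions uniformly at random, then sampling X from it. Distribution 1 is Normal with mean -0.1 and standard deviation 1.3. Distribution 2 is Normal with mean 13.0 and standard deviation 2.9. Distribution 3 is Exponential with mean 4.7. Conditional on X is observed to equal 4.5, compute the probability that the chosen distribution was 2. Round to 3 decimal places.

0.022

Likelihoods f(4.5 | ·): 1: 0.000586312; 2: 0.00187503; 3: 0.0816748.
Posterior ∝ prior × likelihood. Numerator for 2: 0.333333·0.00187503 = 0.00062501.
Normalizing constant: 0.333333·0.000586312 + 0.333333·0.00187503 + 0.333333·0.0816748 = 0.0280454.
P(2 | observation) = 0.00062501 / 0.0280454 = 0.0222857.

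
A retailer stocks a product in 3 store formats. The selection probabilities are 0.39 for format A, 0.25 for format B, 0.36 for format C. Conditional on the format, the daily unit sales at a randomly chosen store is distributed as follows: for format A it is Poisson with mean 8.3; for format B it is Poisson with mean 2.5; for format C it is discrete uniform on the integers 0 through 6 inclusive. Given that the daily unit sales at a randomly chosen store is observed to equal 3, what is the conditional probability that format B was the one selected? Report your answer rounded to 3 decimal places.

Likelihoods P(X=3 | ·): A: 0.0236831; B: 0.213763; C: 0.142857.
Posterior ∝ prior × likelihood. Numerator for B: 0.25·0.213763 = 0.0534408.
Normalizing constant: 0.39·0.0236831 + 0.25·0.213763 + 0.36·0.142857 = 0.114106.
P(B | observation) = 0.0534408 / 0.114106 = 0.468344.

0.468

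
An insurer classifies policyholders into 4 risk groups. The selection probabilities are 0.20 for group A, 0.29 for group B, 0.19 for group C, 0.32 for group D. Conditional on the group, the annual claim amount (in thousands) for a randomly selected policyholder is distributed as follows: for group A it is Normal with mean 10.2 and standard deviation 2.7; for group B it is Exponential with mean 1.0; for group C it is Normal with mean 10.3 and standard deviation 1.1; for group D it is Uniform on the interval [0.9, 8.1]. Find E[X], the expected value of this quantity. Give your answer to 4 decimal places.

5.7270

Component means — A: 10.2; B: 1; C: 10.3; D: 4.5.
E[X] = 0.2·10.2 + 0.29·1 + 0.19·10.3 + 0.32·4.5 = 5.727.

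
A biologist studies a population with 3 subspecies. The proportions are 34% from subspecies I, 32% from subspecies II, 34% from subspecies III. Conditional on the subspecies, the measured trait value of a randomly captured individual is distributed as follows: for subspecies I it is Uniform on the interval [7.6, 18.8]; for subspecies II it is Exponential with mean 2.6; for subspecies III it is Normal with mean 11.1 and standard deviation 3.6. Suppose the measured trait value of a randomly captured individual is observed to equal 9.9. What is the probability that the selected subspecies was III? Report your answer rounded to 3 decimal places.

0.519

Likelihoods f(9.9 | ·): I: 0.0892857; II: 0.00853821; III: 0.104829.
Posterior ∝ prior × likelihood. Numerator for III: 0.34·0.104829 = 0.0356417.
Normalizing constant: 0.34·0.0892857 + 0.32·0.00853821 + 0.34·0.104829 = 0.0687311.
P(III | observation) = 0.0356417 / 0.0687311 = 0.518568.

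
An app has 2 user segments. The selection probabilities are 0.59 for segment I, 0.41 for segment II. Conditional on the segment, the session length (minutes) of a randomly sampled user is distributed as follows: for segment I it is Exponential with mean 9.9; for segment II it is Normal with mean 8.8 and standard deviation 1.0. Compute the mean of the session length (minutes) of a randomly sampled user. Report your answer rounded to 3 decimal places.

9.449

Component means — I: 9.9; II: 8.8.
E[X] = 0.59·9.9 + 0.41·8.8 = 9.449.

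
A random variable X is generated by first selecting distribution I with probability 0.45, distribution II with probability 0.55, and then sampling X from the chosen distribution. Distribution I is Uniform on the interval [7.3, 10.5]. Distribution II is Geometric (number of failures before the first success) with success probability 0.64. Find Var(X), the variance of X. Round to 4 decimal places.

Per component, I: μ=8.9, E[X²]=80.0633; II: μ=0.5625, E[X²]=1.19531.
E[X] = 0.45·8.9 + 0.55·0.5625 = 4.31438.
E[X²] = 0.45·80.0633 + 0.55·1.19531 = 36.6859.
Var(X) = E[X²] − (E[X])² = 36.6859 − 18.6138 = 18.0721.

18.0721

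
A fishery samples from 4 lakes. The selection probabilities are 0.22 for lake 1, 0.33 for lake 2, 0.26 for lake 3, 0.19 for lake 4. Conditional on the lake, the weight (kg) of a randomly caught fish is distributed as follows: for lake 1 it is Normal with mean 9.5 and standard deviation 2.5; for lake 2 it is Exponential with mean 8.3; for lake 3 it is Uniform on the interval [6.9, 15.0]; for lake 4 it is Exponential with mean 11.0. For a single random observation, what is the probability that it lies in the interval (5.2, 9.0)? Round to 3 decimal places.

0.250

Conditional on each lake, P(5.2 < X < 9.0): 1: 0.378024; 2: 0.19633; 3: 0.259259; 4: 0.182067.
By total probability, P(5.2 < X < 9.0) = 0.22·0.378024 + 0.33·0.19633 + 0.26·0.259259 + 0.19·0.182067 = 0.249954.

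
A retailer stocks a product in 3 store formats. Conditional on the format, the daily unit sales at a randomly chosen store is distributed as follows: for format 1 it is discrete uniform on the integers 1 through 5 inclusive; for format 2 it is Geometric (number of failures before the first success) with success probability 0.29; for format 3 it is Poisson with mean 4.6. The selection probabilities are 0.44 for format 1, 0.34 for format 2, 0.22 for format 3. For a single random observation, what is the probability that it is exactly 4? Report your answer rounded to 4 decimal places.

Conditional on each format, P(X = 4): 1: 0.2; 2: 0.0736939; 3: 0.187528.
By total probability, P(X = 4) = 0.44·0.2 + 0.34·0.0736939 + 0.22·0.187528 = 0.154312.

0.1543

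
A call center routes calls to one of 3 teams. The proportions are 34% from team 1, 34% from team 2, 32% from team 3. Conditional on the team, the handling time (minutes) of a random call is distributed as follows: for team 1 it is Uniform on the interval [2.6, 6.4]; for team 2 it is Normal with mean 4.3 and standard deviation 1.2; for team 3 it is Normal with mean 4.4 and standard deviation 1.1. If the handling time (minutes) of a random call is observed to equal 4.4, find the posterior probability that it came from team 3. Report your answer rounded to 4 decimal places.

Likelihoods f(4.4 | ·): 1: 0.263158; 2: 0.3313; 3: 0.362675.
Posterior ∝ prior × likelihood. Numerator for 3: 0.32·0.362675 = 0.116056.
Normalizing constant: 0.34·0.263158 + 0.34·0.3313 + 0.32·0.362675 = 0.318171.
P(3 | observation) = 0.116056 / 0.318171 = 0.364759.

0.3648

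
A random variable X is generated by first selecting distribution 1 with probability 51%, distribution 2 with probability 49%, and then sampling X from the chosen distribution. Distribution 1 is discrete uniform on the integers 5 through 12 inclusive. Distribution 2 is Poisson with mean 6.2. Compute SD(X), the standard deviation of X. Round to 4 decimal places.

Per component, 1: μ=8.5, E[X²]=77.5; 2: μ=6.2, E[X²]=44.64.
E[X] = 0.51·8.5 + 0.49·6.2 = 7.373.
E[X²] = 0.51·77.5 + 0.49·44.64 = 61.3986.
Var(X) = E[X²] − (E[X])² = 61.3986 − 54.3611 = 7.03747.
SD(X) = √7.03747 = 2.65282.

2.6528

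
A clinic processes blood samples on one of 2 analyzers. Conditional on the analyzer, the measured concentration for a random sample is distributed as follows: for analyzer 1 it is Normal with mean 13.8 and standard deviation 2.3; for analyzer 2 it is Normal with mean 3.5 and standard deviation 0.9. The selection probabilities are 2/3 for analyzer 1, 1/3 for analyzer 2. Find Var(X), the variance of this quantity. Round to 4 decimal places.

27.3722

Per component, 1: μ=13.8, E[X²]=195.73; 2: μ=3.5, E[X²]=13.06.
E[X] = 0.666667·13.8 + 0.333333·3.5 = 10.3667.
E[X²] = 0.666667·195.73 + 0.333333·13.06 = 134.84.
Var(X) = E[X²] − (E[X])² = 134.84 − 107.468 = 27.3722.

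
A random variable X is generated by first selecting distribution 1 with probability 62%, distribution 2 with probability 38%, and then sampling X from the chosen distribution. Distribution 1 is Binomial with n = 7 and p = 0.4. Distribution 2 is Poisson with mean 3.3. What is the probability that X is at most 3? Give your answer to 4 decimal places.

0.6609

Conditional on each component, P(X ≤ 3): 1: 0.710208; 2: 0.580338.
By total probability, P(X ≤ 3) = 0.62·0.710208 + 0.38·0.580338 = 0.660857.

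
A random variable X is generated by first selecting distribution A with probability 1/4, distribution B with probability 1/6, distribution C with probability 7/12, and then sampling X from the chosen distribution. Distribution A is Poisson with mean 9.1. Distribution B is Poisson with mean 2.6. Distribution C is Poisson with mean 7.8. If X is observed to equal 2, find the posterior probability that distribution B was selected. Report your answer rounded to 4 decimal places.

Likelihoods P(X=2 | ·): A: 0.00462352; B: 0.251045; C: 0.0124641.
Posterior ∝ prior × likelihood. Numerator for B: 0.166667·0.251045 = 0.0418408.
Normalizing constant: 0.25·0.00462352 + 0.166667·0.251045 + 0.583333·0.0124641 = 0.0502674.
P(B | observation) = 0.0418408 / 0.0502674 = 0.832364.

0.8324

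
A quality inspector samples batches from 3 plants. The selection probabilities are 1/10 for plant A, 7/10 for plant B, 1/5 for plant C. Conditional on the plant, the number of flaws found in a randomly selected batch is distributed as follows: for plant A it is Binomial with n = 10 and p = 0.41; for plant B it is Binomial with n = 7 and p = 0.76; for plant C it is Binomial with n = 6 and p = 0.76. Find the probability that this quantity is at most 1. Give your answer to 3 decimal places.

0.006

Conditional on each plant, P(X ≤ 1): A: 0.0406295; B: 0.00106253; C: 0.00382206.
By total probability, P(X ≤ 1) = 0.1·0.0406295 + 0.7·0.00106253 + 0.2·0.00382206 = 0.00557113.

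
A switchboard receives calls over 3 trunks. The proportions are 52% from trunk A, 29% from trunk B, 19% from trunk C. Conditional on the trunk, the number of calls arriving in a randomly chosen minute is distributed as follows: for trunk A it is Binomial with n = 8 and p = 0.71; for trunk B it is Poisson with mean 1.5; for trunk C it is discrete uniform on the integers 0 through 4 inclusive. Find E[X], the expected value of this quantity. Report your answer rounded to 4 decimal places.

Component means — A: 5.68; B: 1.5; C: 2.
E[X] = 0.52·5.68 + 0.29·1.5 + 0.19·2 = 3.7686.

3.7686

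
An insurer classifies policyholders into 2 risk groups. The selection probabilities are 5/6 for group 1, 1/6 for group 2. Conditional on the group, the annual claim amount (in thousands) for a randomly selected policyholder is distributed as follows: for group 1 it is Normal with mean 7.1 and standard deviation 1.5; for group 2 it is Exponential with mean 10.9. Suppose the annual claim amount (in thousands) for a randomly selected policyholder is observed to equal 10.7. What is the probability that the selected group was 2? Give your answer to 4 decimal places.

0.3153

Likelihoods f(10.7 | ·): 1: 0.0149297; 2: 0.0343754.
Posterior ∝ prior × likelihood. Numerator for 2: 0.166667·0.0343754 = 0.00572923.
Normalizing constant: 0.833333·0.0149297 + 0.166667·0.0343754 = 0.0181706.
P(2 | observation) = 0.00572923 / 0.0181706 = 0.315302.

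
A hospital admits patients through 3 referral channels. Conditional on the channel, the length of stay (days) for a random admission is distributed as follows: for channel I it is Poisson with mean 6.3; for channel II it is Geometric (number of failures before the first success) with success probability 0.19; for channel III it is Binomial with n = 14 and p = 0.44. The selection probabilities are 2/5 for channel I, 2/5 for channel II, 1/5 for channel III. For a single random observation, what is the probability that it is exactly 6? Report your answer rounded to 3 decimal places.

Conditional on each channel, P(X = 6): I: 0.159461; II: 0.0536616; III: 0.210754.
By total probability, P(X = 6) = 0.4·0.159461 + 0.4·0.0536616 + 0.2·0.210754 = 0.1274.

0.127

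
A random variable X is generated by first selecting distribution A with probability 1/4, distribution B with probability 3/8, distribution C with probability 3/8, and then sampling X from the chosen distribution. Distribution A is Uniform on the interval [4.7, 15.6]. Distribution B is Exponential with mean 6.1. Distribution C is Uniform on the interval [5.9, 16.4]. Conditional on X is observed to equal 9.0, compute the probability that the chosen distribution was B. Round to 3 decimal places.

0.193

Likelihoods f(9.0 | ·): A: 0.0917431; B: 0.0374893; C: 0.0952381.
Posterior ∝ prior × likelihood. Numerator for B: 0.375·0.0374893 = 0.0140585.
Normalizing constant: 0.25·0.0917431 + 0.375·0.0374893 + 0.375·0.0952381 = 0.0727086.
P(B | observation) = 0.0140585 / 0.0727086 = 0.193354.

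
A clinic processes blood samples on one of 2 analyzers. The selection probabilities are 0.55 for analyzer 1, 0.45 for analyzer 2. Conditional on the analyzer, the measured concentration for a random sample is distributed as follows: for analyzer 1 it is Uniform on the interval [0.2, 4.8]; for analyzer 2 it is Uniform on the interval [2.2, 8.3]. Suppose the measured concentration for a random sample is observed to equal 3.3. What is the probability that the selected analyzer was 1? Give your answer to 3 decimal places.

Likelihoods f(3.3 | ·): 1: 0.217391; 2: 0.163934.
Posterior ∝ prior × likelihood. Numerator for 1: 0.55·0.217391 = 0.119565.
Normalizing constant: 0.55·0.217391 + 0.45·0.163934 = 0.193336.
P(1 | observation) = 0.119565 / 0.193336 = 0.618433.

0.618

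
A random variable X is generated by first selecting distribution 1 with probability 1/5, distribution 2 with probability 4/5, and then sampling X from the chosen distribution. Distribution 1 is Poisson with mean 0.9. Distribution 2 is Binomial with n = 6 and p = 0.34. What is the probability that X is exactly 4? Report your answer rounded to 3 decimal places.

Conditional on each component, P(X = 4): 1: 0.0111146; 2: 0.0873162.
By total probability, P(X = 4) = 0.2·0.0111146 + 0.8·0.0873162 = 0.0720759.

0.072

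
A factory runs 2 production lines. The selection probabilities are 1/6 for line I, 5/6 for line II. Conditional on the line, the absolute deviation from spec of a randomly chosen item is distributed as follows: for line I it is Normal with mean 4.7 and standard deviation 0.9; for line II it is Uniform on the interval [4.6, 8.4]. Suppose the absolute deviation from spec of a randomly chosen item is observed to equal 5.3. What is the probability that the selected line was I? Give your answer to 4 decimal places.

Likelihoods f(5.3 | ·): I: 0.354942; II: 0.263158.
Posterior ∝ prior × likelihood. Numerator for I: 0.166667·0.354942 = 0.059157.
Normalizing constant: 0.166667·0.354942 + 0.833333·0.263158 = 0.278455.
P(I | observation) = 0.059157 / 0.278455 = 0.212447.

0.2124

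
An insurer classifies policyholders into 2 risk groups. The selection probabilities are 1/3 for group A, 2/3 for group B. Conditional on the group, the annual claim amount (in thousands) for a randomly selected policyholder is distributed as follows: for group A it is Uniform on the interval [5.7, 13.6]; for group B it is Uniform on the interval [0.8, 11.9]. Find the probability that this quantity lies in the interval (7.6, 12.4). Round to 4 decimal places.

Conditional on each group, P(7.6 < X < 12.4): A: 0.607595; B: 0.387387.
By total probability, P(7.6 < X < 12.4) = 0.333333·0.607595 + 0.666667·0.387387 = 0.46079.

0.4608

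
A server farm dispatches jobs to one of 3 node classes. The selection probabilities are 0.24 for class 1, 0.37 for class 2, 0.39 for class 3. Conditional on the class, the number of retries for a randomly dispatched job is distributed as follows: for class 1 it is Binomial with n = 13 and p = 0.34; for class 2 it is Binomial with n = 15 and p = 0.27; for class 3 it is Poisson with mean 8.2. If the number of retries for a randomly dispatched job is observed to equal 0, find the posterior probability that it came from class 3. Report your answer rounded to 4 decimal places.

Likelihoods P(X=0 | ·): 1: 0.00450891; 2: 0.00890929; 3: 0.000274654.
Posterior ∝ prior × likelihood. Numerator for 3: 0.39·0.000274654 = 0.000107115.
Normalizing constant: 0.24·0.00450891 + 0.37·0.00890929 + 0.39·0.000274654 = 0.00448569.
P(3 | observation) = 0.000107115 / 0.00448569 = 0.0238793.

0.0239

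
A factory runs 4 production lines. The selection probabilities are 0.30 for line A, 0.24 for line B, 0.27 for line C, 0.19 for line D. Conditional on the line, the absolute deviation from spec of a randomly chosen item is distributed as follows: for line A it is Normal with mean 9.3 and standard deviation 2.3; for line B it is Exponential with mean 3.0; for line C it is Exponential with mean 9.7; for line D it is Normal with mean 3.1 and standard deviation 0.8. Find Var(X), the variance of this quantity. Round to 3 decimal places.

39.479

Per component, A: μ=9.3, E[X²]=91.78; B: μ=3, E[X²]=18; C: μ=9.7, E[X²]=188.18; D: μ=3.1, E[X²]=10.25.
E[X] = 0.3·9.3 + 0.24·3 + 0.27·9.7 + 0.19·3.1 = 6.718.
E[X²] = 0.3·91.78 + 0.24·18 + 0.27·188.18 + 0.19·10.25 = 84.6101.
Var(X) = E[X²] − (E[X])² = 84.6101 − 45.1315 = 39.4786.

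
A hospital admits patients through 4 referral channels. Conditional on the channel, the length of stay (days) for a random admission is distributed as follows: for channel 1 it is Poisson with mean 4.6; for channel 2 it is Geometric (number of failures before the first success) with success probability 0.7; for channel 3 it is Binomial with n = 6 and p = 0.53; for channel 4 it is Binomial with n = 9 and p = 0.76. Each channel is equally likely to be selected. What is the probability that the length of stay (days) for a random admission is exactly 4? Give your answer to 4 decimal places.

Conditional on each channel, P(X = 4): 1: 0.187528; 2: 0.00567; 3: 0.261451; 4: 0.033472.
By total probability, P(X = 4) = 0.25·0.187528 + 0.25·0.00567 + 0.25·0.261451 + 0.25·0.033472 = 0.12203.

0.1220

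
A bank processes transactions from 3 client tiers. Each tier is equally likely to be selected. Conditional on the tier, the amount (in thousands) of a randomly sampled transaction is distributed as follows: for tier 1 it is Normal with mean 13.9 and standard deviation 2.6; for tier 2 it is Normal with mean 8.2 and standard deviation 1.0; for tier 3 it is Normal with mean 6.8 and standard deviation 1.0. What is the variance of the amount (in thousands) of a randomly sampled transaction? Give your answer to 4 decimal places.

12.3489

Per component, 1: μ=13.9, E[X²]=199.97; 2: μ=8.2, E[X²]=68.24; 3: μ=6.8, E[X²]=47.24.
E[X] = 0.333333·13.9 + 0.333333·8.2 + 0.333333·6.8 = 9.63333.
E[X²] = 0.333333·199.97 + 0.333333·68.24 + 0.333333·47.24 = 105.15.
Var(X) = E[X²] − (E[X])² = 105.15 − 92.8011 = 12.3489.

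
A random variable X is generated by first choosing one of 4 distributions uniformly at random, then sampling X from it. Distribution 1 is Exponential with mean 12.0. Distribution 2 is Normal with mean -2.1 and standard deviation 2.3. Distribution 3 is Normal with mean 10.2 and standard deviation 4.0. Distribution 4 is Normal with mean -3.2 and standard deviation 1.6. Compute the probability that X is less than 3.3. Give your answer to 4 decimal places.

Conditional on each component, P(X < 3.3): 1: 0.240428; 2: 0.990558; 3: 0.0422637; 4: 0.999976.
By total probability, P(X < 3.3) = 0.25·0.240428 + 0.25·0.990558 + 0.25·0.0422637 + 0.25·0.999976 = 0.568306.

0.5683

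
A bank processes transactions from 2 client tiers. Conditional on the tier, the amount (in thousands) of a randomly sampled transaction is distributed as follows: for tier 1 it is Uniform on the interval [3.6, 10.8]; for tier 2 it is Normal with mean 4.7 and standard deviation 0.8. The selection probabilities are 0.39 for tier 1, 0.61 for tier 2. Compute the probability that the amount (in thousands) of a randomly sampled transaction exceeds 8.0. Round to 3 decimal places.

Conditional on each tier, P(X > 8.0): 1: 0.388889; 2: 1.85367e-05.
By total probability, P(X > 8.0) = 0.39·0.388889 + 0.61·1.85367e-05 = 0.151678.

0.152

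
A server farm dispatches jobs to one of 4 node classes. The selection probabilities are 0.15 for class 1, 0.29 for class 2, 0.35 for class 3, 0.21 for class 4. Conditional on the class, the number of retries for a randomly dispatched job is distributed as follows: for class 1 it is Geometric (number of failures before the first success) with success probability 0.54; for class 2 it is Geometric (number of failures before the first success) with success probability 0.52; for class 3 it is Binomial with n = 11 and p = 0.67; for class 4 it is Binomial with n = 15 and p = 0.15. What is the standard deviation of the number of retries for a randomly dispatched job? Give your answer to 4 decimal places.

3.2480

Per component, 1: μ=0.851852, E[X²]=2.30316; 2: μ=0.923077, E[X²]=2.62722; 3: μ=7.37, E[X²]=56.749; 4: μ=2.25, E[X²]=6.975.
E[X] = 0.15·0.851852 + 0.29·0.923077 + 0.35·7.37 + 0.21·2.25 = 3.44747.
E[X²] = 0.15·2.30316 + 0.29·2.62722 + 0.35·56.749 + 0.21·6.975 = 22.4343.
Var(X) = E[X²] − (E[X])² = 22.4343 − 11.885 = 10.5492.
SD(X) = √10.5492 = 3.24796.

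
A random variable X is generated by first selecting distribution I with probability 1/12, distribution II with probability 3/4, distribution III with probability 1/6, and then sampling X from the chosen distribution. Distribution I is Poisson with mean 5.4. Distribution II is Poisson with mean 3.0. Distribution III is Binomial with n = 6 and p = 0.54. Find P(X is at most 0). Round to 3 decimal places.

0.039

Conditional on each component, P(X ≤ 0): I: 0.00451658; II: 0.0497871; III: 0.0094743.
By total probability, P(X ≤ 0) = 0.0833333·0.00451658 + 0.75·0.0497871 + 0.166667·0.0094743 = 0.0392957.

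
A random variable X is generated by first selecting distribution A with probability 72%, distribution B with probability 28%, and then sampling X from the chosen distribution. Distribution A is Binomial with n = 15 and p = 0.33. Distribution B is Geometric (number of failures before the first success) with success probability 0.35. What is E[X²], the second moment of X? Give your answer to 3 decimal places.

22.481

For each component E[X²] = Var + (mean)², giving A: 27.819; B: 8.7551.
Overall E[X²] = 0.72·27.819 + 0.28·8.7551 = 22.4811.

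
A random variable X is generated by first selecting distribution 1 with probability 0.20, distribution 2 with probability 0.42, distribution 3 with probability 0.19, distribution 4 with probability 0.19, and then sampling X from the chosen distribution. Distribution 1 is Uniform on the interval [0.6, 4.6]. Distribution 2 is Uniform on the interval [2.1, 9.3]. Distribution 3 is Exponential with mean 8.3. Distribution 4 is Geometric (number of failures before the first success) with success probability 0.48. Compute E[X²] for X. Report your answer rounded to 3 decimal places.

43.909

For each component E[X²] = Var + (mean)², giving 1: 8.09333; 2: 36.81; 3: 137.78; 4: 3.43056.
Overall E[X²] = 0.2·8.09333 + 0.42·36.81 + 0.19·137.78 + 0.19·3.43056 = 43.9089.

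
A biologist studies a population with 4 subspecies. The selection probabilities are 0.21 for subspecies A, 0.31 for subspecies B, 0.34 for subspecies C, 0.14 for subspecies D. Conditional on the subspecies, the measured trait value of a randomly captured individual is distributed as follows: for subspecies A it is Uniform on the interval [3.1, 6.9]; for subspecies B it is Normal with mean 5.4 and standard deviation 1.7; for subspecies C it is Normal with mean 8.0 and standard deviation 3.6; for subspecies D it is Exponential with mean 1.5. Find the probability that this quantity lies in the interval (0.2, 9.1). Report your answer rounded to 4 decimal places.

0.8429

Conditional on each subspecies, P(0.2 < X < 9.1): A: 1; B: 0.984129; C: 0.604898; D: 0.872854.
By total probability, P(0.2 < X < 9.1) = 0.21·1 + 0.31·0.984129 + 0.34·0.604898 + 0.14·0.872854 = 0.842945.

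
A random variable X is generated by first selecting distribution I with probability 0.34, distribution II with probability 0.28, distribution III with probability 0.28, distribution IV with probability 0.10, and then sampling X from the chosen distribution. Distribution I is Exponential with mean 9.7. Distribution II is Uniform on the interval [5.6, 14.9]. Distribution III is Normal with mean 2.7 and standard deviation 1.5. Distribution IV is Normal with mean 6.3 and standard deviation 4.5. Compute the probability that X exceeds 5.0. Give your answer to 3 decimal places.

Conditional on each component, P(X > 5.0): I: 0.597223; II: 1; III: 0.0625969; IV: 0.613667.
By total probability, P(X > 5.0) = 0.34·0.597223 + 0.28·1 + 0.28·0.0625969 + 0.1·0.613667 = 0.56195.

0.562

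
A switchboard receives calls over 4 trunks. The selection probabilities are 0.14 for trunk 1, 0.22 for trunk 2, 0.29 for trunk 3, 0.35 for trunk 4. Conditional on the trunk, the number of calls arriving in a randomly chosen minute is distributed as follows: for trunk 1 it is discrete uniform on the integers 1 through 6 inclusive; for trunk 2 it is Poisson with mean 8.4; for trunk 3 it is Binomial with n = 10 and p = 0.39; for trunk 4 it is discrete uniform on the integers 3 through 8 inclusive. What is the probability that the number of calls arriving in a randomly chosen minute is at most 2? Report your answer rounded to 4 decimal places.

Conditional on each trunk, P(X ≤ 2): 1: 0.333333; 2: 0.0100471; 3: 0.183955; 4: 0.
By total probability, P(X ≤ 2) = 0.14·0.333333 + 0.22·0.0100471 + 0.29·0.183955 + 0.35·0 = 0.102224.

0.1022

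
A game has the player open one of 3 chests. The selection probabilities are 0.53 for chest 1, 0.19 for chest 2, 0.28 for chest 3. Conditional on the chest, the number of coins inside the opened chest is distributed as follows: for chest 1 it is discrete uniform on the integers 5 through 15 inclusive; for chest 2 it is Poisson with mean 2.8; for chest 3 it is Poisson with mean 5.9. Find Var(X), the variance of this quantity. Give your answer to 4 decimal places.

Per component, 1: μ=10, E[X²]=110; 2: μ=2.8, E[X²]=10.64; 3: μ=5.9, E[X²]=40.71.
E[X] = 0.53·10 + 0.19·2.8 + 0.28·5.9 = 7.484.
E[X²] = 0.53·110 + 0.19·10.64 + 0.28·40.71 = 71.7204.
Var(X) = E[X²] − (E[X])² = 71.7204 − 56.0103 = 15.7101.

15.7101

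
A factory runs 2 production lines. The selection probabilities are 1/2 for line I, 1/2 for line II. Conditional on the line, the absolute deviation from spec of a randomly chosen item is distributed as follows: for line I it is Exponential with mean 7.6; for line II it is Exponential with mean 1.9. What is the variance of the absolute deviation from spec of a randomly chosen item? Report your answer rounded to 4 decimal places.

Per component, I: μ=7.6, E[X²]=115.52; II: μ=1.9, E[X²]=7.22.
E[X] = 0.5·7.6 + 0.5·1.9 = 4.75.
E[X²] = 0.5·115.52 + 0.5·7.22 = 61.37.
Var(X) = E[X²] − (E[X])² = 61.37 − 22.5625 = 38.8075.

38.8075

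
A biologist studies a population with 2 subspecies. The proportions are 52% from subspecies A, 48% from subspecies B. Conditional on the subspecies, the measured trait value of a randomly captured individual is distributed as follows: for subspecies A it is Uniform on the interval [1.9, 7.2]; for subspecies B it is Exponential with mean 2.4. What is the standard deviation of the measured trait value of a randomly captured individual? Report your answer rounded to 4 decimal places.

2.2662

Per component, A: μ=4.55, E[X²]=23.0433; B: μ=2.4, E[X²]=11.52.
E[X] = 0.52·4.55 + 0.48·2.4 = 3.518.
E[X²] = 0.52·23.0433 + 0.48·11.52 = 17.5121.
Var(X) = E[X²] − (E[X])² = 17.5121 − 12.3763 = 5.13581.
SD(X) = √5.13581 = 2.26623.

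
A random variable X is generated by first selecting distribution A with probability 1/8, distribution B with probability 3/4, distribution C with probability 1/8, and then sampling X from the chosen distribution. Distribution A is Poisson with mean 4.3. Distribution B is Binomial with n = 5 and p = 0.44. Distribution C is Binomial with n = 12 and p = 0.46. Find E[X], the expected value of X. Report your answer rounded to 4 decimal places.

Component means — A: 4.3; B: 2.2; C: 5.52.
E[X] = 0.125·4.3 + 0.75·2.2 + 0.125·5.52 = 2.8775.

2.8775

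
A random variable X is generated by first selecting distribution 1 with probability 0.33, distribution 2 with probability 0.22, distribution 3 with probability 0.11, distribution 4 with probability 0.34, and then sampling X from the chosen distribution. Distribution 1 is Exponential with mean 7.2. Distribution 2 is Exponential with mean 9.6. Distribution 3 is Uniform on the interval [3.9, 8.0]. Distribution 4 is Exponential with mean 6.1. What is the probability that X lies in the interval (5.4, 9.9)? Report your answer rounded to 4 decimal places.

Conditional on each component, P(5.4 < X < 9.9): 1: 0.219527; 2: 0.213222; 3: 0.634146; 4: 0.215297.
By total probability, P(5.4 < X < 9.9) = 0.33·0.219527 + 0.22·0.213222 + 0.11·0.634146 + 0.34·0.215297 = 0.26231.

0.2623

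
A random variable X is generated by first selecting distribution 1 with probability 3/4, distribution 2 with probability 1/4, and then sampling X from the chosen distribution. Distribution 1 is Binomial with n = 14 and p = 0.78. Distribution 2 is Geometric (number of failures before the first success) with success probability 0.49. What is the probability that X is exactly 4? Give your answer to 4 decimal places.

Conditional on each component, P(X = 4): 1: 9.841e-05; 2: 0.0331495.
By total probability, P(X = 4) = 0.75·9.841e-05 + 0.25·0.0331495 = 0.00836118.

0.0084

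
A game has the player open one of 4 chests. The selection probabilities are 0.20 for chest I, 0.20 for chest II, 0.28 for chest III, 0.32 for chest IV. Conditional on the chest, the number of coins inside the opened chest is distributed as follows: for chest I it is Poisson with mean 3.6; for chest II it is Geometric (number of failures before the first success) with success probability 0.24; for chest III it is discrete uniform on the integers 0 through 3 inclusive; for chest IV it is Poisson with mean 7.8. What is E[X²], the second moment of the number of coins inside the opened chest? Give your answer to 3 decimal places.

30.901

For each component E[X²] = Var + (mean)², giving I: 16.56; II: 23.2222; III: 3.5; IV: 68.64.
Overall E[X²] = 0.2·16.56 + 0.2·23.2222 + 0.28·3.5 + 0.32·68.64 = 30.9012.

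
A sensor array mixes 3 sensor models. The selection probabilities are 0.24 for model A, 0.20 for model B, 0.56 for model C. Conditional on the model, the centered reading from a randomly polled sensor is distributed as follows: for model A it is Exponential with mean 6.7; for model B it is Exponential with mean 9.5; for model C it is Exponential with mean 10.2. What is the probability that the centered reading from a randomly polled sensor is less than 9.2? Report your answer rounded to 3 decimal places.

0.636

Conditional on each model, P(X < 9.2): A: 0.746688; B: 0.620318; C: 0.594227.
By total probability, P(X < 9.2) = 0.24·0.746688 + 0.2·0.620318 + 0.56·0.594227 = 0.636036.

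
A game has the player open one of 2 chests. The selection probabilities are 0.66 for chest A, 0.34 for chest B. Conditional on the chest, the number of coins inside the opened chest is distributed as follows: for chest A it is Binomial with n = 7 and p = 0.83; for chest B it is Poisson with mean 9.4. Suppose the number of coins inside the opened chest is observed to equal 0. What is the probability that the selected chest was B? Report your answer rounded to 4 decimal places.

Likelihoods P(X=0 | ·): A: 4.10339e-06; B: 8.27241e-05.
Posterior ∝ prior × likelihood. Numerator for B: 0.34·8.27241e-05 = 2.81262e-05.
Normalizing constant: 0.66·4.10339e-06 + 0.34·8.27241e-05 = 3.08344e-05.
P(B | observation) = 2.81262e-05 / 3.08344e-05 = 0.912168.

0.9122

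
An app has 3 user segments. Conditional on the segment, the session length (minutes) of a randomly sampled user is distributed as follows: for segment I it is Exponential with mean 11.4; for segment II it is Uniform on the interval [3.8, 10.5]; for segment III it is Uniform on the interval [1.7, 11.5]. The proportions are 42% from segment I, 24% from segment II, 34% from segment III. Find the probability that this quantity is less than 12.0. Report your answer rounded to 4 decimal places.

Conditional on each segment, P(X < 12.0): I: 0.650982; II: 1; III: 1.
By total probability, P(X < 12.0) = 0.42·0.650982 + 0.24·1 + 0.34·1 = 0.853412.

0.8534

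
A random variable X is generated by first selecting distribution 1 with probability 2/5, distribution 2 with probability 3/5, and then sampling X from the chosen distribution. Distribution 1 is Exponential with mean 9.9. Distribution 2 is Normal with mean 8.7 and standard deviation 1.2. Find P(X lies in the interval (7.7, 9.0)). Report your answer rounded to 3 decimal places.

0.260

Conditional on each component, P(7.7 < X < 9.0): 1: 0.0565355; 2: 0.396378.
By total probability, P(7.7 < X < 9.0) = 0.4·0.0565355 + 0.6·0.396378 = 0.260441.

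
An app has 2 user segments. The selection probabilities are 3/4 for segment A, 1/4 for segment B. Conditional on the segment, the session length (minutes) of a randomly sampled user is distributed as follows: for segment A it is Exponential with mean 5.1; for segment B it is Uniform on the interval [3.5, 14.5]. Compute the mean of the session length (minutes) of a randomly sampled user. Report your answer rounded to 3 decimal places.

Component means — A: 5.1; B: 9.
E[X] = 0.75·5.1 + 0.25·9 = 6.075.

6.075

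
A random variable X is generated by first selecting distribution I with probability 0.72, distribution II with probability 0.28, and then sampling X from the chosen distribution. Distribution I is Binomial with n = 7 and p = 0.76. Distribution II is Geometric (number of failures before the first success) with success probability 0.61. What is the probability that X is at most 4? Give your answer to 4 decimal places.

0.4381

Conditional on each component, P(X ≤ 4): I: 0.223115; II: 0.990978.
By total probability, P(X ≤ 4) = 0.72·0.223115 + 0.28·0.990978 = 0.438117.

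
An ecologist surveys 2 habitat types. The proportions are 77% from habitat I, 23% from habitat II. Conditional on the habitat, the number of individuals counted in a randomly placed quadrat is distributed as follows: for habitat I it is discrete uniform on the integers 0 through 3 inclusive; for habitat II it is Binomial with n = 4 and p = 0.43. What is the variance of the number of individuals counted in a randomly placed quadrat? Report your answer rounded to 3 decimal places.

Per component, I: μ=1.5, E[X²]=3.5; II: μ=1.72, E[X²]=3.9388.
E[X] = 0.77·1.5 + 0.23·1.72 = 1.5506.
E[X²] = 0.77·3.5 + 0.23·3.9388 = 3.60092.
Var(X) = E[X²] − (E[X])² = 3.60092 − 2.40436 = 1.19656.

1.197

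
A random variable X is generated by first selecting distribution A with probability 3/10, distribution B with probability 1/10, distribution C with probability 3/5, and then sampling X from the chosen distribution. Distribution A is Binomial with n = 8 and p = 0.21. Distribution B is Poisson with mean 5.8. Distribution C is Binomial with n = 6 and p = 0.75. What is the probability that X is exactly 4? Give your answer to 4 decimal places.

0.2082

Conditional on each component, P(X = 4): A: 0.0530254; B: 0.142755; C: 0.296631.
By total probability, P(X = 4) = 0.3·0.0530254 + 0.1·0.142755 + 0.6·0.296631 = 0.208162.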